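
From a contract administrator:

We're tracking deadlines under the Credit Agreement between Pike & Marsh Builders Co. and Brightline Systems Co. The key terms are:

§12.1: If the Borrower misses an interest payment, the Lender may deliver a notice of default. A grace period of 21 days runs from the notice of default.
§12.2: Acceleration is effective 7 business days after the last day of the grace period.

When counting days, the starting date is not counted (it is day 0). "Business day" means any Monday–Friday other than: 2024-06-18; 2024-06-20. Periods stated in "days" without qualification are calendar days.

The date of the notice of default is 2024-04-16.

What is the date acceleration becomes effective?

The last day of the grace period: 21 calendar days after 2024-04-16 is 2024-05-07.
The date acceleration becomes effective: 7 business days after Tuesday, 2024-05-07, skipping weekends — May 8, May 9, May 10, May 13, May 14, May 15, May 16 — lands on Thursday, 2024-05-16.

2024-05-16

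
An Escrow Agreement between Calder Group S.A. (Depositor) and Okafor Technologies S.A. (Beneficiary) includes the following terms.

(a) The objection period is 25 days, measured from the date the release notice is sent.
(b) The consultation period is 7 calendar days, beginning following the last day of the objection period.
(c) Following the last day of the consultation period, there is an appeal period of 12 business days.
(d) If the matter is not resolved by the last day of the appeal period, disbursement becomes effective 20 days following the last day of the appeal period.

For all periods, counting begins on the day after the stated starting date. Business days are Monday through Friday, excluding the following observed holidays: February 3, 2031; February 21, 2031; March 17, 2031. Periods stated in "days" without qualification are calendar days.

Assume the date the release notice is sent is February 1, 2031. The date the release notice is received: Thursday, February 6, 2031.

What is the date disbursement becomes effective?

The last day of the objection period: 25 calendar days after February 1, 2031 is February 26, 2031.
The last day of the consultation period: February 26, 2031 + 7 days = March 5, 2031.
The last day of the appeal period: 12 business days after Wednesday, March 5, 2031, skipping weekends and the listed holiday on Mar 17 — Mar 6, Mar 7, Mar 10, Mar 11, …, Mar 20, Mar 21, Mar 24 — lands on Monday, March 24, 2031.
The date disbursement becomes effective: March 24, 2031 + 20 days = April 13, 2031.

April 13, 2031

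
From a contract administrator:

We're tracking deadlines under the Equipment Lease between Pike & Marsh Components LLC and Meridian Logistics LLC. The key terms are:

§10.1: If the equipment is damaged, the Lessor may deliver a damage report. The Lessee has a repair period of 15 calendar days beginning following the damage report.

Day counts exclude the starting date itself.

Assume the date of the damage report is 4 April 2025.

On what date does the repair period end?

The last day of the repair period: 4 April 2025 + 15 days = 19 April 2025.

19 April 2025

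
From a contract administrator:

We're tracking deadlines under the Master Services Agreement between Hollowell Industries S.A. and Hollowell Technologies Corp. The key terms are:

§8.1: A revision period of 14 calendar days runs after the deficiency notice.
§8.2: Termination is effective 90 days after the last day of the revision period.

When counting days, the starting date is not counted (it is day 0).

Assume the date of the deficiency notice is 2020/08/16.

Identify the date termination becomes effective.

2020/11/28

Adding 14 calendar days to 2020/08/16 gives 2020/08/30, which is the last day of the revision period.
The date termination becomes effective: 2020/08/30 + 90 days = 2020/11/28.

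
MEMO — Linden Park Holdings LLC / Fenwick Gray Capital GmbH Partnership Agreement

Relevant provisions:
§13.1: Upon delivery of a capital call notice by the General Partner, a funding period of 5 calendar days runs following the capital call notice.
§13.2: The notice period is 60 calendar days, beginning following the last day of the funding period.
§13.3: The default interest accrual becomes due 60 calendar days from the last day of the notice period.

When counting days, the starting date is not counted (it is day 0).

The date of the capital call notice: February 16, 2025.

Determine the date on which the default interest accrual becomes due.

Adding 5 calendar days to February 16, 2025 gives February 21, 2025, which is the last day of the funding period.
The last day of the notice period: 60 calendar days after February 21, 2025 is April 22, 2025.
Adding 60 calendar days to April 22, 2025 gives June 21, 2025, which is the date on which the default interest accrual becomes due.

June 21, 2025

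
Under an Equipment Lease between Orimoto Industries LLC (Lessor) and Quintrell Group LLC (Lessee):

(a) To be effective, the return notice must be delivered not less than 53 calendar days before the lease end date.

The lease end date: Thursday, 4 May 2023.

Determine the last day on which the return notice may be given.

12 March 2023

Counting back 53 calendar days from 4 May 2023 gives 12 March 2023.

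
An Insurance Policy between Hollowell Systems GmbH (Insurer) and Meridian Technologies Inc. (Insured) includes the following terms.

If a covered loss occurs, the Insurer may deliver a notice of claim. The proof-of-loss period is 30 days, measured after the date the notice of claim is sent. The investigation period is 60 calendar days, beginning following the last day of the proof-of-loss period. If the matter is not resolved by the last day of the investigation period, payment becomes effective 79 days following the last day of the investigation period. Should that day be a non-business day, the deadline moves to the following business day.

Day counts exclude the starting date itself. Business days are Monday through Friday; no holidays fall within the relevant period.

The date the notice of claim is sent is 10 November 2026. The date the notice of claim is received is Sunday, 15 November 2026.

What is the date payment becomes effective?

28 April 2027

The last day of the proof-of-loss period: 10 November 2026 + 30 days = 10 December 2026.
The last day of the investigation period: 60 calendar days after 10 December 2026 is 8 February 2027.
The date payment becomes effective: 79 calendar days after 8 February 2027 is 28 April 2027. 28 April 2027 is a Wednesday, so no roll-forward applies.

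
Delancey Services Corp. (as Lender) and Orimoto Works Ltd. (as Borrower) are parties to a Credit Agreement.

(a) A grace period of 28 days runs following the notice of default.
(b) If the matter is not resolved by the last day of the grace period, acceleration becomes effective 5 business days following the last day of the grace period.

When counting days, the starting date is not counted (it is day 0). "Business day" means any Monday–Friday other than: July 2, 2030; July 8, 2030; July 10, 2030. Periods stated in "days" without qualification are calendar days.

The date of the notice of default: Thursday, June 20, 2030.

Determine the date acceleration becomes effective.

July 25, 2030

The last day of the grace period: 28 calendar days after June 20, 2030 is July 18, 2030.
From Thursday, July 18, 2030, 5 business days (Jul 19, Jul 22, Jul 23, Jul 24, Jul 25, skipping weekends) brings us to Thursday, July 25, 2030, which is the date acceleration becomes effective.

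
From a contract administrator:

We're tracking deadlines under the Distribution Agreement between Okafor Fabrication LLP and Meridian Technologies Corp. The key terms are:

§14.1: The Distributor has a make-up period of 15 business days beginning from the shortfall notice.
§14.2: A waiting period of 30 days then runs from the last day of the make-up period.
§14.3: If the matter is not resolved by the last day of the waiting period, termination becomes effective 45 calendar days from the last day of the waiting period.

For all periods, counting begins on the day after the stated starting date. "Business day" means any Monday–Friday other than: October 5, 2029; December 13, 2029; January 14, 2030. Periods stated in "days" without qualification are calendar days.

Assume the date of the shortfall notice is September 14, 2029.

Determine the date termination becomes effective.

December 22, 2029

The last day of the make-up period: 15 business days after Friday, September 14, 2029, skipping weekends and the listed holiday on Oct 5 — Sep 17, Sep 18, Sep 19, Sep 20, …, Oct 3, Oct 4, Oct 8 — lands on Monday, October 8, 2029.
The last day of the waiting period: 30 calendar days after October 8, 2029 is November 7, 2029.
The date termination becomes effective: 45 calendar days after November 7, 2029 is December 22, 2029.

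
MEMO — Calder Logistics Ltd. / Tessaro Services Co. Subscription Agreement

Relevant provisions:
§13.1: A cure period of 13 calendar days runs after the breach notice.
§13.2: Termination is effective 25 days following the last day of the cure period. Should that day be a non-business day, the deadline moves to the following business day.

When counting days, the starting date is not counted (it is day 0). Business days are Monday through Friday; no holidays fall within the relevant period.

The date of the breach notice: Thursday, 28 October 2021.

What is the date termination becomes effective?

6 December 2021

The last day of the cure period: 13 calendar days after 28 October 2021 is 10 November 2021.
The date termination becomes effective: 10 November 2021 + 25 days = 5 December 2021. That falls on a Sunday, so it rolls to the next business day, Monday, 6 December 2021.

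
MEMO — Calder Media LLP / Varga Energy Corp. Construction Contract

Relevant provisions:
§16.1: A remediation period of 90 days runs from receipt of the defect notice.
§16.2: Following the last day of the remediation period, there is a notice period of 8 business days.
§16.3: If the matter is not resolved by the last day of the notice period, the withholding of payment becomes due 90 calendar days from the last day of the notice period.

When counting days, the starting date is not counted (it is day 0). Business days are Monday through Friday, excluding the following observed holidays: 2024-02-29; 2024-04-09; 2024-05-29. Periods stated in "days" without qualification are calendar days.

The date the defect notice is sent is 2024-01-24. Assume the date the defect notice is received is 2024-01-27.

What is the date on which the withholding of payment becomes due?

The last day of the remediation period: 90 calendar days after 2024-01-27 is 2024-04-26.
From Friday, 2024-04-26, 8 business days (Apr 29, Apr 30, May 1, May 2, May 3, May 6, May 7, May 8, skipping weekends) brings us to Wednesday, 2024-05-08, which is the last day of the notice period.
Adding 90 calendar days to 2024-05-08 gives 2024-08-06, which is the date on which the withholding of payment becomes due.

2024-08-06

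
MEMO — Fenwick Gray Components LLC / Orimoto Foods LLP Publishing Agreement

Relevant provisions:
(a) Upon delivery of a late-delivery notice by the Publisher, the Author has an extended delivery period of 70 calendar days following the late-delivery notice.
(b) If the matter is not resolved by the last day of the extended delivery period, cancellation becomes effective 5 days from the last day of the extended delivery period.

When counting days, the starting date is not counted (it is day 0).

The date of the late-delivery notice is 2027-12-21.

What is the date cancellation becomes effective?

Adding 70 calendar days to 2027-12-21 gives 2028-02-29, which is the last day of the extended delivery period.
The date cancellation becomes effective: 5 calendar days after 2028-02-29 is 2028-03-05.

2028-03-05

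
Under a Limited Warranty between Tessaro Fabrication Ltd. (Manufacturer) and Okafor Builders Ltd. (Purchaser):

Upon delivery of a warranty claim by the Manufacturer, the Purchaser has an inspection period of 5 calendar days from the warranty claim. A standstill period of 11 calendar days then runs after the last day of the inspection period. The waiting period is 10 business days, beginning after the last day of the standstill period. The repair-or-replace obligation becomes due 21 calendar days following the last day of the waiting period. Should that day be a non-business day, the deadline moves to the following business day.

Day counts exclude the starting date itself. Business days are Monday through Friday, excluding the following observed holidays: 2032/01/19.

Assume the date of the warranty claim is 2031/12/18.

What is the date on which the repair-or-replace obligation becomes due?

2032/02/06

Adding 5 calendar days to 2031/12/18 gives 2031/12/23, which is the last day of the inspection period.
The last day of the standstill period: 2031/12/23 + 11 days = 2032/01/03.
The last day of the waiting period: 10 business days after Saturday, 2032/01/03, skipping weekends — Jan 5, Jan 6, Jan 7, Jan 8, Jan 9, Jan 12, Jan 13, Jan 14, Jan 15, Jan 16 — lands on Friday, 2032/01/16.
Adding 21 calendar days to 2032/01/16 gives 2032/02/06, which is the date on which the repair-or-replace obligation becomes due. 2032/02/06 is a Friday and is not a listed holiday, so no roll-forward applies.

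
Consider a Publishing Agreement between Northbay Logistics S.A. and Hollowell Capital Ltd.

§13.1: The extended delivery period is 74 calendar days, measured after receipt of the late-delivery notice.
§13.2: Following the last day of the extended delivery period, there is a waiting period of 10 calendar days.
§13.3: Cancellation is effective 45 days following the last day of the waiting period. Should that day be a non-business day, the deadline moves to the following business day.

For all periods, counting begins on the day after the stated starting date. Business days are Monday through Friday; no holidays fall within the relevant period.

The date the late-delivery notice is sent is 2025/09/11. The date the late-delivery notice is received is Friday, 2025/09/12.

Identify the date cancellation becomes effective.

The last day of the extended delivery period: 74 calendar days after 2025/09/12 is 2025/11/25.
The last day of the waiting period: 10 calendar days after 2025/11/25 is 2025/12/05.
The date cancellation becomes effective: 45 calendar days after 2025/12/05 is 2026/01/19. 2026/01/19 is a Monday, so no roll-forward applies.

2026/01/19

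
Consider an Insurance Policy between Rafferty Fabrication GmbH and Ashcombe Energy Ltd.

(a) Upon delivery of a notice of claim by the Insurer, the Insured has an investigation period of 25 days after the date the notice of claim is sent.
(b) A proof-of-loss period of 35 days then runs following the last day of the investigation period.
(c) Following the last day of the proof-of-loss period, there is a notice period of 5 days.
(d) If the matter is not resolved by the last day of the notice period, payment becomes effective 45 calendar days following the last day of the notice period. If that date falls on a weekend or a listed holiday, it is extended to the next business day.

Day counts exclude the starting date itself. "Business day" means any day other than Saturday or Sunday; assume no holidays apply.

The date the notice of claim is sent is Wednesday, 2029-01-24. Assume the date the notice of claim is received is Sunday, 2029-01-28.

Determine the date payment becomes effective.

Adding 25 calendar days to 2029-01-24 gives 2029-02-18, which is the last day of the investigation period.
Adding 35 calendar days to 2029-02-18 gives 2029-03-25, which is the last day of the proof-of-loss period.
The last day of the notice period: 5 calendar days after 2029-03-25 is 2029-03-30.
The date payment becomes effective: 2029-03-30 + 45 days = 2029-05-14. 2029-05-14 is a Monday, so no roll-forward applies.

2029-05-14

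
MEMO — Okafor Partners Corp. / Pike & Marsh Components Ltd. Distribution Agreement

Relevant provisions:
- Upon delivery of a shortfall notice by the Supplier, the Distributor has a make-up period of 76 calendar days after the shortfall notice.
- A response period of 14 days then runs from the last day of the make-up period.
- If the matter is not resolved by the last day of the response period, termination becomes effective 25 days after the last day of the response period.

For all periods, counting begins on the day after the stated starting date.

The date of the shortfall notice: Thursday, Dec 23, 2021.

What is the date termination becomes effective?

Adding 76 calendar days to Dec 23, 2021 gives Mar 9, 2022, which is the last day of the make-up period.
The last day of the response period: Mar 9, 2022 + 14 days = Mar 23, 2022.
The date termination becomes effective: 25 calendar days after Mar 23, 2022 is Apr 17, 2022.

Apr 17, 2022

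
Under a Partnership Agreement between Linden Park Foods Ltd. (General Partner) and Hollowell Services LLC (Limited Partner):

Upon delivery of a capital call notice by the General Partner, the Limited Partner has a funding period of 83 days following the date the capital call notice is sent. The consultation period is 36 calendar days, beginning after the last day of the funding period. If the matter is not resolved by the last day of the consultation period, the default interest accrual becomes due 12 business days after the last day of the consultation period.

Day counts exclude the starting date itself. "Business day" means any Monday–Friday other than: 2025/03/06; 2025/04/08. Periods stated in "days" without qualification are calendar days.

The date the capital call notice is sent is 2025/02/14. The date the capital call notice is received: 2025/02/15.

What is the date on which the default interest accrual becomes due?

The last day of the funding period: 83 calendar days after 2025/02/14 is 2025/05/08.
The last day of the consultation period: 2025/05/08 + 36 days = 2025/06/13.
The date on which the default interest accrual becomes due: counting 12 business days from Friday, 2025/06/13 (Jun 16, Jun 17, Jun 18, Jun 19, …, Jun 27, Jun 30, Jul 1, skipping weekends) reaches Tuesday, 2025/07/01.

2025/07/01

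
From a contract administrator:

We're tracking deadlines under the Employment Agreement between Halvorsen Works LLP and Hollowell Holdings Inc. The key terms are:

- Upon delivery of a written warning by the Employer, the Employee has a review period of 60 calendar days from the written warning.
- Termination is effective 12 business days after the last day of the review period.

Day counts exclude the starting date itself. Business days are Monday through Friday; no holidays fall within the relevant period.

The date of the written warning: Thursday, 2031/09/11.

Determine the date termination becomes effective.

2031/11/26

The last day of the review period: 2031/09/11 + 60 days = 2031/11/10.
From Monday, 2031/11/10, 12 business days (Nov 11, Nov 12, Nov 13, Nov 14, …, Nov 24, Nov 25, Nov 26, skipping weekends) brings us to Wednesday, 2031/11/26, which is the date termination becomes effective.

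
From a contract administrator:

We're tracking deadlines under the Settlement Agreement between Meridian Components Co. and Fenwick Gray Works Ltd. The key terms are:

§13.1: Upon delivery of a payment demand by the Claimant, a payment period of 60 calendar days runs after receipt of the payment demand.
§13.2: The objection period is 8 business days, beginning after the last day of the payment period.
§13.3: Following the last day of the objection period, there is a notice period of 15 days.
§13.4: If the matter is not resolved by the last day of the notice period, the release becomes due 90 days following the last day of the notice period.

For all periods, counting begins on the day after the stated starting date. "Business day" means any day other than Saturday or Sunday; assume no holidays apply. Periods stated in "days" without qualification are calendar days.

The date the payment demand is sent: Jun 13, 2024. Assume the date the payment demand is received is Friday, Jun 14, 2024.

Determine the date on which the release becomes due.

Dec 6, 2024

The last day of the payment period: Jun 14, 2024 + 60 days = Aug 13, 2024.
From Tuesday, Aug 13, 2024, 8 business days (Aug 14, Aug 15, Aug 16, Aug 19, Aug 20, Aug 21, Aug 22, Aug 23, skipping weekends) brings us to Friday, Aug 23, 2024, which is the last day of the objection period.
Adding 15 calendar days to Aug 23, 2024 gives Sep 7, 2024, which is the last day of the notice period.
Adding 90 calendar days to Sep 7, 2024 gives Dec 6, 2024, which is the date on which the release becomes due.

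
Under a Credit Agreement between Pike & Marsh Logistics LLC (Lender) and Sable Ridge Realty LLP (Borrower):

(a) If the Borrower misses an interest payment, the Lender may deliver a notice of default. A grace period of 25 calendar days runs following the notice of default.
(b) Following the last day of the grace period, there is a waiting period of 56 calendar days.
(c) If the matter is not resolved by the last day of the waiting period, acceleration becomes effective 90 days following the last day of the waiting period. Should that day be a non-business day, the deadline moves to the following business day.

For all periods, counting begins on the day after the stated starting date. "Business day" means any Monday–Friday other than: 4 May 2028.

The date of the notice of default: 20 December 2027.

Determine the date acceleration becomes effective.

8 June 2028

Adding 25 calendar days to 20 December 2027 gives 14 January 2028, which is the last day of the grace period.
The last day of the waiting period: 56 calendar days after 14 January 2028 is 10 March 2028.
The date acceleration becomes effective: 10 March 2028 + 90 days = 8 June 2028. 8 June 2028 is a Thursday and is not a listed holiday, so no roll-forward applies.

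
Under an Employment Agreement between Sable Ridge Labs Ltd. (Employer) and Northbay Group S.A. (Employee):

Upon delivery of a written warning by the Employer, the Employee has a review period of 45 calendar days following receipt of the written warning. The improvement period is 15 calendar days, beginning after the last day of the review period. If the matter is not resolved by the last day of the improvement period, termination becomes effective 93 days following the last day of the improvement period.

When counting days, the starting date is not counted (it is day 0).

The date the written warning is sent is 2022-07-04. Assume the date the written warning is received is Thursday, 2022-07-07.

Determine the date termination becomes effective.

The last day of the review period: 45 calendar days after 2022-07-07 is 2022-08-21.
The last day of the improvement period: 15 calendar days after 2022-08-21 is 2022-09-05.
The date termination becomes effective: 93 calendar days after 2022-09-05 is 2022-12-07.

2022-12-07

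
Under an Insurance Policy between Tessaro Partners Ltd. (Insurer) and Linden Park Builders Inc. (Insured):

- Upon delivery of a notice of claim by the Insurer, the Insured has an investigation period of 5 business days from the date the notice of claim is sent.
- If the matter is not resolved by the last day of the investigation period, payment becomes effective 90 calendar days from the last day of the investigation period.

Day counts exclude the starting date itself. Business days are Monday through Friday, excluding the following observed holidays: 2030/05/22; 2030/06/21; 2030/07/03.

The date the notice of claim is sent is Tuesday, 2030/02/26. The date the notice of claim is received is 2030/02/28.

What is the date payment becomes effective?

The last day of the investigation period: counting 5 business days from Tuesday, 2030/02/26 (Feb 27, Feb 28, Mar 1, Mar 4, Mar 5, skipping weekends) reaches Tuesday, 2030/03/05.
The date payment becomes effective: 90 calendar days after 2030/03/05 is 2030/06/03.

2030/06/03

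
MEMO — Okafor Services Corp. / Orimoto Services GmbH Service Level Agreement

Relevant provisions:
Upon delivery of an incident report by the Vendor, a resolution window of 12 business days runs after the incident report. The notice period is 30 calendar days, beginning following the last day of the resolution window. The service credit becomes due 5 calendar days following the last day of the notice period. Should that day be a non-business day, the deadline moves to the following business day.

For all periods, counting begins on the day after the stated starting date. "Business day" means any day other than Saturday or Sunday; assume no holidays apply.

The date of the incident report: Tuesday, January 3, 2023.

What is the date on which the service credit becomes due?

From Tuesday, January 3, 2023, 12 business days (Jan 4, Jan 5, Jan 6, Jan 9, …, Jan 17, Jan 18, Jan 19, skipping weekends) brings us to Thursday, January 19, 2023, which is the last day of the resolution window.
The last day of the notice period: January 19, 2023 + 30 days = February 18, 2023.
The date on which the service credit becomes due: 5 calendar days after February 18, 2023 is February 23, 2023. February 23, 2023 is a Thursday, so no roll-forward applies.

February 23, 2023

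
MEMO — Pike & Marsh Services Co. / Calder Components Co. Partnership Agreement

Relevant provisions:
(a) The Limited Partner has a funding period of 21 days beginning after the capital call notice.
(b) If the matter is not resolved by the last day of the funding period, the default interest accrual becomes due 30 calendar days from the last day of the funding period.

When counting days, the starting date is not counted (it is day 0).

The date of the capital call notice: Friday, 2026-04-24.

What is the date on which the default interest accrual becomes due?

2026-06-14

The last day of the funding period: 21 calendar days after 2026-04-24 is 2026-05-15.
Adding 30 calendar days to 2026-05-15 gives 2026-06-14, which is the date on which the default interest accrual becomes due.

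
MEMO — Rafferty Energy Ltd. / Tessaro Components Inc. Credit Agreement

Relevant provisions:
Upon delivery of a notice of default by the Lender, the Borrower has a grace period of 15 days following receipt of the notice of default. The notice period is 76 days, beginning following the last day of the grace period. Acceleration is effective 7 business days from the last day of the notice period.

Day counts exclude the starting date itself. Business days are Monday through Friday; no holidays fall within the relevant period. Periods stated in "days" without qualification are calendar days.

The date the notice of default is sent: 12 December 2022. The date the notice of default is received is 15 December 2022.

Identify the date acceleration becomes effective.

The last day of the grace period: 15 calendar days after 15 December 2022 is 30 December 2022.
The last day of the notice period: 76 calendar days after 30 December 2022 is 16 March 2023.
The date acceleration becomes effective: counting 7 business days from Thursday, 16 March 2023 (Mar 17, Mar 20, Mar 21, Mar 22, Mar 23, Mar 24, Mar 27, skipping weekends) reaches Monday, 27 March 2023.

27 March 2023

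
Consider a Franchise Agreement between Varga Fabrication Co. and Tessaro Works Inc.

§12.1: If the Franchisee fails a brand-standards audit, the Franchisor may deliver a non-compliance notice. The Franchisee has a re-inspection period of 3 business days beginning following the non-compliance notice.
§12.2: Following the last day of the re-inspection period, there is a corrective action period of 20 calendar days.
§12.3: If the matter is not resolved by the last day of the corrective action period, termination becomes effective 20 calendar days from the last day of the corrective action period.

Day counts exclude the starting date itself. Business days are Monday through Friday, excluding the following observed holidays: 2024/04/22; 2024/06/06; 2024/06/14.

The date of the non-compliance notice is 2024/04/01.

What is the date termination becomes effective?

The last day of the re-inspection period: counting 3 business days from Monday, 2024/04/01 (Apr 2, Apr 3, Apr 4, skipping weekends) reaches Thursday, 2024/04/04.
The last day of the corrective action period: 2024/04/04 + 20 days = 2024/04/24.
The date termination becomes effective: 2024/04/24 + 20 days = 2024/05/14.

2024/05/14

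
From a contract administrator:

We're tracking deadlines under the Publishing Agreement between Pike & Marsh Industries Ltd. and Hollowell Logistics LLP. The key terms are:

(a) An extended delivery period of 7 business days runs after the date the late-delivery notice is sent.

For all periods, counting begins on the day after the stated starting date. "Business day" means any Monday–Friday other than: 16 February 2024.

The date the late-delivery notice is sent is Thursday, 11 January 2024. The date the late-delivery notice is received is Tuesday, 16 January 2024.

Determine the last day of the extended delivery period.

22 January 2024

The last day of the extended delivery period: counting 7 business days from Thursday, 11 January 2024 (Jan 12, Jan 15, Jan 16, Jan 17, Jan 18, Jan 19, Jan 22, skipping weekends) reaches Monday, 22 January 2024.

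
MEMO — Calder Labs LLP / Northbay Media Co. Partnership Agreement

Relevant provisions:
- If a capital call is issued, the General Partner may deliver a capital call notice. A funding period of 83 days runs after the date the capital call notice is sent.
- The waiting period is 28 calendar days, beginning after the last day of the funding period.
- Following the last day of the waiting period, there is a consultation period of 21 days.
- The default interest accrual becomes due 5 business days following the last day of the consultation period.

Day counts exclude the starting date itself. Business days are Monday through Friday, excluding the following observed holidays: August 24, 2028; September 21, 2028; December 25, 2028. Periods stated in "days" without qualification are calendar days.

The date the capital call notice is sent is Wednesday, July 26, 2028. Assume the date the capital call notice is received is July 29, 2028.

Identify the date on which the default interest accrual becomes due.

The last day of the funding period: July 26, 2028 + 83 days = October 17, 2028.
The last day of the waiting period: 28 calendar days after October 17, 2028 is November 14, 2028.
The last day of the consultation period: 21 calendar days after November 14, 2028 is December 5, 2028.
The date on which the default interest accrual becomes due: counting 5 business days from Tuesday, December 5, 2028 (Dec 6, Dec 7, Dec 8, Dec 11, Dec 12, skipping weekends) reaches Tuesday, December 12, 2028.

December 12, 2028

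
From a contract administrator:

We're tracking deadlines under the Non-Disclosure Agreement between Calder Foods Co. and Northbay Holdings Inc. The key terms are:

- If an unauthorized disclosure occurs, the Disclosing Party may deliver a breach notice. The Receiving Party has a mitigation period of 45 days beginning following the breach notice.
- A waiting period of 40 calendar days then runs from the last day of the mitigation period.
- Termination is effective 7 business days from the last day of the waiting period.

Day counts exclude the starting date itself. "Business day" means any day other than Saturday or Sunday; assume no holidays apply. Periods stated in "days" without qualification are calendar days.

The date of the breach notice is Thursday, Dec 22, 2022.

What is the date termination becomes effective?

The last day of the mitigation period: 45 calendar days after Dec 22, 2022 is Feb 5, 2023.
The last day of the waiting period: Feb 5, 2023 + 40 days = Mar 17, 2023.
The date termination becomes effective: 7 business days after Friday, Mar 17, 2023, skipping weekends — Mar 20, Mar 21, Mar 22, Mar 23, Mar 24, Mar 27, Mar 28 — lands on Tuesday, Mar 28, 2023.

Mar 28, 2023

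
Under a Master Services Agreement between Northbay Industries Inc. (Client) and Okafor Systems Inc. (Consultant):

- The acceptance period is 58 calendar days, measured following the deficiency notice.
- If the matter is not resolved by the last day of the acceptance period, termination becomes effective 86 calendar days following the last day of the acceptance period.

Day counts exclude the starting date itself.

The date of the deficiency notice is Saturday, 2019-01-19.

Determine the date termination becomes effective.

2019-06-12

The last day of the acceptance period: 2019-01-19 + 58 days = 2019-03-18.
The date termination becomes effective: 2019-03-18 + 86 days = 2019-06-12.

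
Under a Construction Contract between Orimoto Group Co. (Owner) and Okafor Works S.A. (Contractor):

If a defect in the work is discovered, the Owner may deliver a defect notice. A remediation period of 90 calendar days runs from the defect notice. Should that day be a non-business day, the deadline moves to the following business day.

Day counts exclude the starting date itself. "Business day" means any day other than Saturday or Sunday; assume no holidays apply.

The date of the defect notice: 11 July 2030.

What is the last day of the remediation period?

9 October 2030

The last day of the remediation period: 11 July 2030 + 90 days = 9 October 2030. 9 October 2030 is a Wednesday, so no roll-forward applies.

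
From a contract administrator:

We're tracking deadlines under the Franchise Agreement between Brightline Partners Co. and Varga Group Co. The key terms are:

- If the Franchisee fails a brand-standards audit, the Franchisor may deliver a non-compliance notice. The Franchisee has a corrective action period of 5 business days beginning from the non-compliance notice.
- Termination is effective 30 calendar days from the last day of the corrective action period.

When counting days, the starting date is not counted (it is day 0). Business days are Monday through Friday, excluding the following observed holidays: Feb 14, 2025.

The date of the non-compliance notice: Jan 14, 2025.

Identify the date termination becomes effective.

Feb 20, 2025

The last day of the corrective action period: counting 5 business days from Tuesday, Jan 14, 2025 (Jan 15, Jan 16, Jan 17, Jan 20, Jan 21, skipping weekends) reaches Tuesday, Jan 21, 2025.
The date termination becomes effective: Jan 21, 2025 + 30 days = Feb 20, 2025.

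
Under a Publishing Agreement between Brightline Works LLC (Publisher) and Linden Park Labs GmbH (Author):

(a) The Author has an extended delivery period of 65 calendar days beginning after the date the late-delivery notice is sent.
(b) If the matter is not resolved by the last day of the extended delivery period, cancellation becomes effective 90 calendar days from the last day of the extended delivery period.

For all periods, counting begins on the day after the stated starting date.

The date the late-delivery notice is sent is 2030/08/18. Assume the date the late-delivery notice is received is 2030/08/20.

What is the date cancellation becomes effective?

The last day of the extended delivery period: 65 calendar days after 2030/08/18 is 2030/10/22.
The date cancellation becomes effective: 90 calendar days after 2030/10/22 is 2031/01/20.

2031/01/20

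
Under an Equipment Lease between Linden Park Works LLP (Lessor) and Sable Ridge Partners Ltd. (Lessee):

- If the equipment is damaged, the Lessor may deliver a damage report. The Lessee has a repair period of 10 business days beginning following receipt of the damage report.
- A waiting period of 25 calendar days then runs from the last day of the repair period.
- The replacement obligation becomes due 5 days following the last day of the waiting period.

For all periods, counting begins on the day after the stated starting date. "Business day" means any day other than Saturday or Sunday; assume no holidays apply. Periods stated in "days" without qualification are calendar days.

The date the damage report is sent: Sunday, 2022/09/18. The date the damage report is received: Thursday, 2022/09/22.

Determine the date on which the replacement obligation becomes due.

2022/11/05

The last day of the repair period: counting 10 business days from Thursday, 2022/09/22 (Sep 23, Sep 26, Sep 27, Sep 28, Sep 29, Sep 30, Oct 3, Oct 4, Oct 5, Oct 6, skipping weekends) reaches Thursday, 2022/10/06.
The last day of the waiting period: 2022/10/06 + 25 days = 2022/10/31.
Adding 5 calendar days to 2022/10/31 gives 2022/11/05, which is the date on which the replacement obligation becomes due.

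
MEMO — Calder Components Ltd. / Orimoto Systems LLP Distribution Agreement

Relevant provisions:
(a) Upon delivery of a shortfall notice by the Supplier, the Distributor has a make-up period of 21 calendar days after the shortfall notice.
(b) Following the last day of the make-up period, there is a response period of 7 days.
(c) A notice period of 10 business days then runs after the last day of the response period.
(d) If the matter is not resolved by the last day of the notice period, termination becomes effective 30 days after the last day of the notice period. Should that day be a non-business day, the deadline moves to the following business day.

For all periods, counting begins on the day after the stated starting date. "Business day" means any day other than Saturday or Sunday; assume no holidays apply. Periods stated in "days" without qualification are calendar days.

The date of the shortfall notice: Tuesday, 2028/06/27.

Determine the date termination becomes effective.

The last day of the make-up period: 21 calendar days after 2028/06/27 is 2028/07/18.
Adding 7 calendar days to 2028/07/18 gives 2028/07/25, which is the last day of the response period.
The last day of the notice period: counting 10 business days from Tuesday, 2028/07/25 (Jul 26, Jul 27, Jul 28, Jul 31, Aug 1, Aug 2, Aug 3, Aug 4, Aug 7, Aug 8, skipping weekends) reaches Tuesday, 2028/08/08.
The date termination becomes effective: 2028/08/08 + 30 days = 2028/09/07. 2028/09/07 is a Thursday, so no roll-forward applies.

2028/09/07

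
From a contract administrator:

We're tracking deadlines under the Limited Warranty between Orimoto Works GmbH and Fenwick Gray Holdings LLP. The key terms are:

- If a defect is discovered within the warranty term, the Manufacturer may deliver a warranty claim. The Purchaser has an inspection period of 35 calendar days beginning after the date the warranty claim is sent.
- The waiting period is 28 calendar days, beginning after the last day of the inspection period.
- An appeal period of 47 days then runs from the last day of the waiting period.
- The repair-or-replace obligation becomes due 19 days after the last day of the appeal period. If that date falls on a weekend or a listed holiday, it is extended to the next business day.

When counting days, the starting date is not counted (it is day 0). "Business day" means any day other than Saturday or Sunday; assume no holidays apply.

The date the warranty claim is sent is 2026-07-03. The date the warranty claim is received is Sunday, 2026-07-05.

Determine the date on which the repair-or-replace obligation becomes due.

The last day of the inspection period: 35 calendar days after 2026-07-03 is 2026-08-07.
Adding 28 calendar days to 2026-08-07 gives 2026-09-04, which is the last day of the waiting period.
The last day of the appeal period: 47 calendar days after 2026-09-04 is 2026-10-21.
The date on which the repair-or-replace obligation becomes due: 19 calendar days after 2026-10-21 is 2026-11-09. 2026-11-09 is a Monday, so no roll-forward applies.

2026-11-09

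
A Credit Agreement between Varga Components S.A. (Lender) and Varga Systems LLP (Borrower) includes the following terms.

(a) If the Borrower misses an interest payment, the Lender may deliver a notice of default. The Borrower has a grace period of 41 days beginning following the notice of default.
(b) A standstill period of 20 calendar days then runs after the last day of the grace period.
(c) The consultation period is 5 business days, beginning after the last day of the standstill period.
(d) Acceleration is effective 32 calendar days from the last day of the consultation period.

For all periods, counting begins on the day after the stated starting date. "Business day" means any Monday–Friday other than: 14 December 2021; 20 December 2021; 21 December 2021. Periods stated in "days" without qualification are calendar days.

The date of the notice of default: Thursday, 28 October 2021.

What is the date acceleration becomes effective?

5 February 2022

The last day of the grace period: 28 October 2021 + 41 days = 8 December 2021.
The last day of the standstill period: 8 December 2021 + 20 days = 28 December 2021.
The last day of the consultation period: counting 5 business days from Tuesday, 28 December 2021 (Dec 29, Dec 30, Dec 31, Jan 3, Jan 4, skipping weekends) reaches Tuesday, 4 January 2022.
The date acceleration becomes effective: 4 January 2022 + 32 days = 5 February 2022.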